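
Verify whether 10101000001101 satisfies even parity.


Number of 1s: 6

Yes, parity is correct (6 ones)


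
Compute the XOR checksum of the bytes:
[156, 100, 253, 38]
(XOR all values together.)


XOR chain: 156 ^ 100 ^ 253 ^ 38 = 35

35


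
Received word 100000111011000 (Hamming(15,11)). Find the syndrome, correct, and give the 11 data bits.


Syndrome = 0: no error detected

Data: 00011011000 (no errors)


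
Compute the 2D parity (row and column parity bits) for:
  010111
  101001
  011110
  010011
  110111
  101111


Row parities: 010111
Column parities: 101011

Row P: 010111, Col P: 101011, Corner: 0


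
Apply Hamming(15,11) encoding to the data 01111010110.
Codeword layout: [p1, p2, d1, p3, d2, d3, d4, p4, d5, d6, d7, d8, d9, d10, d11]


Parity bits: p1=1, p2=0, p3=1, p4=0

100111101010110


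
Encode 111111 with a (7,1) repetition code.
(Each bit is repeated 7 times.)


Each bit -> 7 copies

111111111111111111111111111111111111111111


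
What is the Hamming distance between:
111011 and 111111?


XOR: 000100
Count of 1s: 1

1


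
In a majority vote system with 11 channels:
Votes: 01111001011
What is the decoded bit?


Ones: 7 out of 11
Threshold: 6

1 (7/11 voted 1)


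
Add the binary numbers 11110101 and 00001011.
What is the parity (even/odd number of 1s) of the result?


11110101 = 245
00001011 = 11
Sum = 256 = 100000000
1s count = 1

odd parity (1 ones in 100000000)


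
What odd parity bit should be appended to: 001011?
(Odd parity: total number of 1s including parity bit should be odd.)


Number of 1s in data: 3
Parity bit: 0

0


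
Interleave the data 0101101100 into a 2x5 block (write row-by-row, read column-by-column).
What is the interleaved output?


Matrix:
  01011
  01100
Read columns: 0011011010

0011011010


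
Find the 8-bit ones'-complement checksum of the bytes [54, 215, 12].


Sum = 281 mod 256 = 25
Complement = 230

230


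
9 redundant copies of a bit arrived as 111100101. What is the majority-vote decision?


Ones: 6 out of 9
Threshold: 5

1 (6/9 voted 1)


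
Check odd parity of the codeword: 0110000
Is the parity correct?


Number of 1s: 2

No, parity error (2 ones)


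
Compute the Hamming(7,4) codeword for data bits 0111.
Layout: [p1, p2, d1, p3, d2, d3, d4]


Parity bits: p1=0, p2=0, p3=1

0001111


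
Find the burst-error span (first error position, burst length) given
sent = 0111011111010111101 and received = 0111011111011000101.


XOR: 0000000000001111000

Burst at position 12, length 4


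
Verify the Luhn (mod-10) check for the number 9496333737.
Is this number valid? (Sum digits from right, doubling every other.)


Luhn sum = 63
63 mod 10 = 3

Invalid (Luhn sum mod 10 = 3)


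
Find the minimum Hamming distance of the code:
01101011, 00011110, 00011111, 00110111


Comparing all pairs, minimum distance: 1
Can detect 0 errors, correct 0 errors

1


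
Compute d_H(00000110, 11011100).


XOR: 11011010
Count of 1s: 5

5


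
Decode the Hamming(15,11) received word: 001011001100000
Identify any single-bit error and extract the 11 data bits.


Syndrome = 3: error at position 3

Data: 01101100000 (corrected bit 3)


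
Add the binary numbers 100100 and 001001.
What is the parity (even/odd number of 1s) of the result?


100100 = 36
001001 = 9
Sum = 45 = 101101
1s count = 4

even parity (4 ones in 101101)


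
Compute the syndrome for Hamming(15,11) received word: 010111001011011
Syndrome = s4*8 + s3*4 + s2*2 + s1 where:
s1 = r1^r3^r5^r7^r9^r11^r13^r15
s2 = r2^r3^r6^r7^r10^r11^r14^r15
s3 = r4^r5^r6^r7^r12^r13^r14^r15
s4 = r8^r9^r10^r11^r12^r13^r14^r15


s1=0, s2=1, s3=0, s4=1

Syndrome = 10 (error at position 10)


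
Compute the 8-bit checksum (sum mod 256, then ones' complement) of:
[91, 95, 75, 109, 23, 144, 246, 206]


Sum = 989 mod 256 = 221
Complement = 34

34


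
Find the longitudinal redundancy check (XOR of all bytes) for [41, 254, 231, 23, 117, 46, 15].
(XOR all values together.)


XOR chain: 41 ^ 254 ^ 231 ^ 23 ^ 117 ^ 46 ^ 15 = 115

115


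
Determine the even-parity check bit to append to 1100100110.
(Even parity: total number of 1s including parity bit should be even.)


Number of 1s in data: 5
Parity bit: 1

1


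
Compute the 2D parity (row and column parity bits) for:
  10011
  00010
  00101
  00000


Row parities: 1100
Column parities: 10100

Row P: 1100, Col P: 10100, Corner: 0


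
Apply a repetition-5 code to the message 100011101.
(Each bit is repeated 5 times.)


Each bit -> 5 copies

111110000000000000001111111111111110000011111


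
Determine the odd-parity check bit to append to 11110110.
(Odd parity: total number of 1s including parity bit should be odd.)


Number of 1s in data: 6
Parity bit: 1

1


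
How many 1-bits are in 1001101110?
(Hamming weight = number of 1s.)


Counting 1s in 1001101110

6


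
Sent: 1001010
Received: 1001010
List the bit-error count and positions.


XOR: 0000000

0 errors (received matches sent)


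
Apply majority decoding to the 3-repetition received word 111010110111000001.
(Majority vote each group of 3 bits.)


Groups: 111, 010, 110, 111, 000, 001
Majority votes: 101100

101100


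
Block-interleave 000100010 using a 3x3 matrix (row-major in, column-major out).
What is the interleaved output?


Matrix:
  000
  100
  010
Read columns: 010001000

010001000


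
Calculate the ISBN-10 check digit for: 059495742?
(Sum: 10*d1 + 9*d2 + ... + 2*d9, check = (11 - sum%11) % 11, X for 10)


Weighted sum: 268
268 mod 11 = 4

Check digit: 7


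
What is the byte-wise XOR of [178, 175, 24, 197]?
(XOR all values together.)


XOR chain: 178 ^ 175 ^ 24 ^ 197 = 192

192


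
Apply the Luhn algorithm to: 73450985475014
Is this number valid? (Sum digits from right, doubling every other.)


Luhn sum = 64
64 mod 10 = 4

Invalid (Luhn sum mod 10 = 4)


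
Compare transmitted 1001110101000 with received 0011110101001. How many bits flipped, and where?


XOR: 1010000000001

3 error(s) at position(s): 0, 2, 12


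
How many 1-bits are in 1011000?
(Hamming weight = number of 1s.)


Counting 1s in 1011000

3


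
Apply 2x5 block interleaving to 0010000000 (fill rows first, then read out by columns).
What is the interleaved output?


Matrix:
  00100
  00000
Read columns: 0000100000

0000100000


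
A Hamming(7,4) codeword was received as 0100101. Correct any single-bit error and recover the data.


Syndrome = 0: no error detected

Data: 0101 (no errors)


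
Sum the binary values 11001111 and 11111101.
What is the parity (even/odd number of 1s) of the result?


11001111 = 207
11111101 = 253
Sum = 460 = 111001100
1s count = 5

odd parity (5 ones in 111001100)


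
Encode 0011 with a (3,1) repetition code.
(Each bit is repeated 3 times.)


Each bit -> 3 copies

000000111111


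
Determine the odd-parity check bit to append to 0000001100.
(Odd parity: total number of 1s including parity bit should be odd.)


Number of 1s in data: 2
Parity bit: 1

1


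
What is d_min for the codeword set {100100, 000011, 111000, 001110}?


Comparing all pairs, minimum distance: 3
Can detect 2 errors, correct 1 errors

3


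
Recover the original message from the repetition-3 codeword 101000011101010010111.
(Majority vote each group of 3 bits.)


Groups: 101, 000, 011, 101, 010, 010, 111
Majority votes: 1011001

1011001


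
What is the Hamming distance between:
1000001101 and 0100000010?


XOR: 1100001111
Count of 1s: 6

6


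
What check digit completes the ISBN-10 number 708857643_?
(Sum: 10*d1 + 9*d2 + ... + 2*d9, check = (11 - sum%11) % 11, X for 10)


Weighted sum: 297
297 mod 11 = 0

Check digit: 0


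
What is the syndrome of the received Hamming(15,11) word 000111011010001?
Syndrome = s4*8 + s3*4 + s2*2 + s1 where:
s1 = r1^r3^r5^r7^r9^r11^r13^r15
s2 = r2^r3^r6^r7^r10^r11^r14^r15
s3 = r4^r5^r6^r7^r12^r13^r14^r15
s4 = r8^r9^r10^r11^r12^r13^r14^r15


s1=0, s2=1, s3=0, s4=0

Syndrome = 2 (error at position 2)


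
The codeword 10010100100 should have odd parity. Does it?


Number of 1s: 4

No, parity error (4 ones)


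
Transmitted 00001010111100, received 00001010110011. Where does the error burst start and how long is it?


XOR: 00000000001111

Burst at position 10, length 4


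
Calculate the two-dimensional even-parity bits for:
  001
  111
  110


Row parities: 110
Column parities: 000

Row P: 110, Col P: 000, Corner: 0


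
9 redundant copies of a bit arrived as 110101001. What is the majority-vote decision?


Ones: 5 out of 9
Threshold: 5

1 (5/9 voted 1)


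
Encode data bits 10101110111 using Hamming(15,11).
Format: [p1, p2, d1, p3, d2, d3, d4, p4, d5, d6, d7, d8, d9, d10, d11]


Parity bits: p1=1, p2=0, p3=0, p4=0

101001001110111


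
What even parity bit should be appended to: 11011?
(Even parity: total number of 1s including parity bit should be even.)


Number of 1s in data: 4
Parity bit: 0

0


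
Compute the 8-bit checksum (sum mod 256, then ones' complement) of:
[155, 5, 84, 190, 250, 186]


Sum = 870 mod 256 = 102
Complement = 153

153


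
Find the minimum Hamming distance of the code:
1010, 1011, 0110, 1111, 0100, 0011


Comparing all pairs, minimum distance: 1
Can detect 0 errors, correct 0 errors

1


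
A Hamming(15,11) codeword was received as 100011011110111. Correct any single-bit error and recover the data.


Syndrome = 14: error at position 14

Data: 01101110101 (corrected bit 14)


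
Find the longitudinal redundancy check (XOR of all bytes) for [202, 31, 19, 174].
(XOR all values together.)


XOR chain: 202 ^ 31 ^ 19 ^ 174 = 104

104


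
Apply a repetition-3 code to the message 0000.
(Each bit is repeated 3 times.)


Each bit -> 3 copies

000000000000


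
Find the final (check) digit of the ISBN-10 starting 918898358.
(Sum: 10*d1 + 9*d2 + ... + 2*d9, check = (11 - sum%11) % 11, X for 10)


Weighted sum: 356
356 mod 11 = 4

Check digit: 7


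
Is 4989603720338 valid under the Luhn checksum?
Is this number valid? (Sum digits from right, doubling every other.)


Luhn sum = 63
63 mod 10 = 3

Invalid (Luhn sum mod 10 = 3)


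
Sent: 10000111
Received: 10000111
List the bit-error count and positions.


XOR: 00000000

0 errors (received matches sent)


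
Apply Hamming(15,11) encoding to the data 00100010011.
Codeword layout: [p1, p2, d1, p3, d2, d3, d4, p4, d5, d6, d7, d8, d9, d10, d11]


Parity bits: p1=0, p2=0, p3=1, p4=1

000101010010011


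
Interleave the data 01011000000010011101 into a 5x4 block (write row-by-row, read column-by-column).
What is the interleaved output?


Matrix:
  0101
  1000
  0000
  1001
  1101
Read columns: 01011100010000010011

01011100010000010011


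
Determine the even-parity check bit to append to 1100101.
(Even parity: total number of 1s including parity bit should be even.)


Number of 1s in data: 4
Parity bit: 0

0


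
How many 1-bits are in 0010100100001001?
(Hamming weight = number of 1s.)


Counting 1s in 0010100100001001

5


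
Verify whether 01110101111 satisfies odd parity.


Number of 1s: 8

No, parity error (8 ones)


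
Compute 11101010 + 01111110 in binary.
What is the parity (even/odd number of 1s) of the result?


11101010 = 234
01111110 = 126
Sum = 360 = 101101000
1s count = 4

even parity (4 ones in 101101000)


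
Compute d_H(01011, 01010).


XOR: 00001
Count of 1s: 1

1


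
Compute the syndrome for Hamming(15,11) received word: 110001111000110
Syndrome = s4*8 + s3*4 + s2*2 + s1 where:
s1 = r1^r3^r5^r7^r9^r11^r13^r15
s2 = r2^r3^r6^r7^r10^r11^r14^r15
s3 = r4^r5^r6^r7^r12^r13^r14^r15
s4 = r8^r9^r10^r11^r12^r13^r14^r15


s1=0, s2=0, s3=0, s4=0

Syndrome = 0 (no error)


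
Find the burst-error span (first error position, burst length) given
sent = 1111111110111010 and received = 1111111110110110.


XOR: 0000000000001100

Burst at position 12, length 2


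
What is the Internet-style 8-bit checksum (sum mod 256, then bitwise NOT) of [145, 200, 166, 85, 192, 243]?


Sum = 1031 mod 256 = 7
Complement = 248

248


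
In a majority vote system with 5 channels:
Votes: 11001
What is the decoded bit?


Ones: 3 out of 5
Threshold: 3

1 (3/5 voted 1)


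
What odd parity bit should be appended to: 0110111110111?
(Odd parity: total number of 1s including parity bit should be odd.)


Number of 1s in data: 10
Parity bit: 1

1


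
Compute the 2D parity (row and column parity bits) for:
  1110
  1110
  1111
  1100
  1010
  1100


Row parities: 110000
Column parities: 0101

Row P: 110000, Col P: 0101, Corner: 0


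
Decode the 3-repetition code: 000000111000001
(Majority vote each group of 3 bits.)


Groups: 000, 000, 111, 000, 001
Majority votes: 00100

00100


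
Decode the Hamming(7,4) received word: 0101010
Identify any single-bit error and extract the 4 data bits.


Syndrome = 0: no error detected

Data: 0010 (no errors)


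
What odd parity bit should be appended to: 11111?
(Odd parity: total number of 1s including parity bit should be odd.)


Number of 1s in data: 5
Parity bit: 0

0


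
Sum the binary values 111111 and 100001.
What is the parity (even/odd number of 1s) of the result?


111111 = 63
100001 = 33
Sum = 96 = 1100000
1s count = 2

even parity (2 ones in 1100000)


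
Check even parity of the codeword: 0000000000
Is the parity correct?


Number of 1s: 0

Yes, parity is correct (0 ones)


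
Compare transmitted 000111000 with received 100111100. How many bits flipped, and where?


XOR: 100000100

2 error(s) at position(s): 0, 6


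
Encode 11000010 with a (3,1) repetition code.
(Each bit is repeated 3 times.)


Each bit -> 3 copies

111111000000000000111000


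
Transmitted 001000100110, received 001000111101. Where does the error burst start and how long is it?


XOR: 000000011011

Burst at position 7, length 5


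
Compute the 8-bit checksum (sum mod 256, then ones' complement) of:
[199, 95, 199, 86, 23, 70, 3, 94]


Sum = 769 mod 256 = 1
Complement = 254

254


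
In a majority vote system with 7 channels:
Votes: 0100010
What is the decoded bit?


Ones: 2 out of 7
Threshold: 4

0 (2/7 voted 1)


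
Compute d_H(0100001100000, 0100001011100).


XOR: 0000000111100
Count of 1s: 4

4


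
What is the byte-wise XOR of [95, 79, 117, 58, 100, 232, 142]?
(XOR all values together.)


XOR chain: 95 ^ 79 ^ 117 ^ 58 ^ 100 ^ 232 ^ 142 = 93

93


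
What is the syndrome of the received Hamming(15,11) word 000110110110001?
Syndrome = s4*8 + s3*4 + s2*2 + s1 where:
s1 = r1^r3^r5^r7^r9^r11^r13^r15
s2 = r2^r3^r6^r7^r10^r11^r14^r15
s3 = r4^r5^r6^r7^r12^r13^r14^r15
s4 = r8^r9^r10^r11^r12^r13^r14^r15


s1=0, s2=0, s3=0, s4=0

Syndrome = 0 (no error)


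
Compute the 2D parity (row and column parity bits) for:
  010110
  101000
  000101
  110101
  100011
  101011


Row parities: 100010
Column parities: 000110

Row P: 100010, Col P: 000110, Corner: 0


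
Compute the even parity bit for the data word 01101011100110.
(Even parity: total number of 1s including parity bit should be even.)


Number of 1s in data: 8
Parity bit: 0

0


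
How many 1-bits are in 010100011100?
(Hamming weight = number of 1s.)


Counting 1s in 010100011100

5


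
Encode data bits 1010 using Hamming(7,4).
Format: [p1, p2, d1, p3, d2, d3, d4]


Parity bits: p1=1, p2=0, p3=1

1011010


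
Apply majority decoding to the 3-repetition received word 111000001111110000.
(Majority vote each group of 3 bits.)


Groups: 111, 000, 001, 111, 110, 000
Majority votes: 100110

100110


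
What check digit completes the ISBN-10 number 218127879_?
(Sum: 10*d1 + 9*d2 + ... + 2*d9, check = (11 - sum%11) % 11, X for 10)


Weighted sum: 218
218 mod 11 = 9

Check digit: 2


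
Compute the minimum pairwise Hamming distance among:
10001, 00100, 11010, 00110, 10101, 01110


Comparing all pairs, minimum distance: 1
Can detect 0 errors, correct 0 errors

1


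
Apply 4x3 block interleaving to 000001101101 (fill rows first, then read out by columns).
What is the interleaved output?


Matrix:
  000
  001
  101
  101
Read columns: 001100000111

001100000111


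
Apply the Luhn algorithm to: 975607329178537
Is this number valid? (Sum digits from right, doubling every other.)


Luhn sum = 77
77 mod 10 = 7

Invalid (Luhn sum mod 10 = 7)


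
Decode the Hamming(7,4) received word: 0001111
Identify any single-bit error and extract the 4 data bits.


Syndrome = 0: no error detected

Data: 0111 (no errors)


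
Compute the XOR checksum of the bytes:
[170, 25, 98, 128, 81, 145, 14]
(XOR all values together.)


XOR chain: 170 ^ 25 ^ 98 ^ 128 ^ 81 ^ 145 ^ 14 = 159

159


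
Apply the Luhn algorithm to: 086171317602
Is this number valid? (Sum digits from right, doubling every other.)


Luhn sum = 38
38 mod 10 = 8

Invalid (Luhn sum mod 10 = 8)


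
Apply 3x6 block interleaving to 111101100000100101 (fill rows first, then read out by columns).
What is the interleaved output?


Matrix:
  111101
  100000
  100101
Read columns: 111100100101000101

111100100101000101


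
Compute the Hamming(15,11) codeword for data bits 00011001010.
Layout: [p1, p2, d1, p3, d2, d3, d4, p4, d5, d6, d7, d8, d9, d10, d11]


Parity bits: p1=0, p2=0, p3=1, p4=1

000100111001010


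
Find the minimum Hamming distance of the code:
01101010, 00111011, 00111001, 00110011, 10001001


Comparing all pairs, minimum distance: 1
Can detect 0 errors, correct 0 errors

1


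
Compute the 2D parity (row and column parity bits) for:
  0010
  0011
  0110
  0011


Row parities: 1000
Column parities: 0100

Row P: 1000, Col P: 0100, Corner: 1


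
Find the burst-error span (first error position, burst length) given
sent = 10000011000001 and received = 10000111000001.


XOR: 00000100000000

Burst at position 5, length 1


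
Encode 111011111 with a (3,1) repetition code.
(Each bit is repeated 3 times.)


Each bit -> 3 copies

111111111000111111111111111


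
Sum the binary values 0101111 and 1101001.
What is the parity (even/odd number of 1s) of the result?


0101111 = 47
1101001 = 105
Sum = 152 = 10011000
1s count = 3

odd parity (3 ones in 10011000)


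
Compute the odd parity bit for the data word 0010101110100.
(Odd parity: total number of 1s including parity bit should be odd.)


Number of 1s in data: 6
Parity bit: 1

1


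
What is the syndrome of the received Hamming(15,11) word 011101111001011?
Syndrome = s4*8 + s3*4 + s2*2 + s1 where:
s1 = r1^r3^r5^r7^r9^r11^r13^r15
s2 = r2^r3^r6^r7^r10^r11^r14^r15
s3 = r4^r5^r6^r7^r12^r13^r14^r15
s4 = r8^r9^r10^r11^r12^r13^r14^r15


s1=0, s2=0, s3=0, s4=1

Syndrome = 8 (error at position 8)


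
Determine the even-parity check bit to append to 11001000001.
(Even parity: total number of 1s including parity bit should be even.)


Number of 1s in data: 4
Parity bit: 0

0


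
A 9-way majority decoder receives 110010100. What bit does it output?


Ones: 4 out of 9
Threshold: 5

0 (4/9 voted 1)


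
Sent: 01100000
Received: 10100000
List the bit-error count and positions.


XOR: 11000000

2 error(s) at position(s): 0, 1


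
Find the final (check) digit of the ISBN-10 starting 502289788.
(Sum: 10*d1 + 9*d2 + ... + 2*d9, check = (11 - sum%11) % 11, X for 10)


Weighted sum: 241
241 mod 11 = 10

Check digit: 1


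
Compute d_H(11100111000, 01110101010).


XOR: 10010010010
Count of 1s: 4

4


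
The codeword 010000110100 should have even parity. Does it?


Number of 1s: 4

Yes, parity is correct (4 ones)


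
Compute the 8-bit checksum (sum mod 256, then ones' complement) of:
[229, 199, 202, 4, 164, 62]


Sum = 860 mod 256 = 92
Complement = 163

163


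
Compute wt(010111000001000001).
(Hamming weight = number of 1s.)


Counting 1s in 010111000001000001

6


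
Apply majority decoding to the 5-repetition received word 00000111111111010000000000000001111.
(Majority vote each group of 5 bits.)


Groups: 00000, 11111, 11110, 10000, 00000, 00000, 01111
Majority votes: 0110001

0110001


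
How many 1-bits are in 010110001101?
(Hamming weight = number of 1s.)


Counting 1s in 010110001101

6


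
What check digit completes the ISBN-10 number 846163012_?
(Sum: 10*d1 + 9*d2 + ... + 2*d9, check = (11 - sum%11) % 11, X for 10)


Weighted sum: 229
229 mod 11 = 9

Check digit: 2


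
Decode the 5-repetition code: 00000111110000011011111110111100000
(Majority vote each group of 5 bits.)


Groups: 00000, 11111, 00000, 11011, 11111, 01111, 00000
Majority votes: 0101110

0101110


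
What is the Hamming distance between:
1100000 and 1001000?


XOR: 0101000
Count of 1s: 2

2


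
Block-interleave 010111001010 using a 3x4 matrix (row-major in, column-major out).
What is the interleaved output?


Matrix:
  0101
  1100
  1010
Read columns: 011110001100

011110001100


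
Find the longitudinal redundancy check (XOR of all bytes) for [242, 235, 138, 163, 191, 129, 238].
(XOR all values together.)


XOR chain: 242 ^ 235 ^ 138 ^ 163 ^ 191 ^ 129 ^ 238 = 224

224


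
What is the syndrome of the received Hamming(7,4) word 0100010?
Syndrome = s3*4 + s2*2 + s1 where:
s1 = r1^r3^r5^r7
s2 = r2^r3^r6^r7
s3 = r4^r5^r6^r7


s1=0, s2=0, s3=1

Syndrome = 4 (error at position 4)


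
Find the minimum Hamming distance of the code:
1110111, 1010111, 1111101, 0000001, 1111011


Comparing all pairs, minimum distance: 1
Can detect 0 errors, correct 0 errors

1


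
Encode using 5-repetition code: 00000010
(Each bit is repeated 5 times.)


Each bit -> 5 copies

0000000000000000000000000000001111100000


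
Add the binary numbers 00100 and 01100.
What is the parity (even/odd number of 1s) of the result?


00100 = 4
01100 = 12
Sum = 16 = 10000
1s count = 1

odd parity (1 ones in 10000)


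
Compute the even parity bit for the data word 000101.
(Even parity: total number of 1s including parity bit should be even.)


Number of 1s in data: 2
Parity bit: 0

0


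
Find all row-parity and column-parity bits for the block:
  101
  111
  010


Row parities: 011
Column parities: 000

Row P: 011, Col P: 000, Corner: 0


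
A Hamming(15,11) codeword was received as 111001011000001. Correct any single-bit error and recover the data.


Syndrome = 8: error at position 8

Data: 10101000001 (corrected bit 8)


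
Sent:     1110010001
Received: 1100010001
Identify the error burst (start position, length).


XOR: 0010000000

Burst at position 2, length 1


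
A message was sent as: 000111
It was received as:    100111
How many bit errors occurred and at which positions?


XOR: 100000

1 error(s) at position(s): 0


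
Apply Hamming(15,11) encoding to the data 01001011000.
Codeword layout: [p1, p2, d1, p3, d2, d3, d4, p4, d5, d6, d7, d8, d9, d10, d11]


Parity bits: p1=1, p2=1, p3=0, p4=1

110010011011000


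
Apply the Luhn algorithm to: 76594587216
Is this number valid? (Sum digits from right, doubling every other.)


Luhn sum = 52
52 mod 10 = 2

Invalid (Luhn sum mod 10 = 2)


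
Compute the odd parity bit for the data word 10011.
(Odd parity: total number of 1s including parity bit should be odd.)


Number of 1s in data: 3
Parity bit: 0

0


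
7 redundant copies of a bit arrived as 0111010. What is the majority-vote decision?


Ones: 4 out of 7
Threshold: 4

1 (4/7 voted 1)


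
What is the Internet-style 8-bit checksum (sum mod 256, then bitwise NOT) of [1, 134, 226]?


Sum = 361 mod 256 = 105
Complement = 150

150


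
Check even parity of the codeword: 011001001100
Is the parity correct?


Number of 1s: 5

No, parity error (5 ones)


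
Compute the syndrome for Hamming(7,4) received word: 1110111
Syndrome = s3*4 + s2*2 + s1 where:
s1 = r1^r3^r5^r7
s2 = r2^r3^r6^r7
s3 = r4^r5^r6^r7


s1=0, s2=0, s3=1

Syndrome = 4 (error at position 4)


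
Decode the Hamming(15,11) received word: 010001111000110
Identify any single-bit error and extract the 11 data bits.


Syndrome = 1: error at position 1

Data: 00111000110 (corrected bit 1)


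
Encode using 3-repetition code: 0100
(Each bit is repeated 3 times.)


Each bit -> 3 copies

000111000000


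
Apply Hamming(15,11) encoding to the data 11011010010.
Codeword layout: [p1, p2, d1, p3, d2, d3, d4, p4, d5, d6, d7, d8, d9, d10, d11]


Parity bits: p1=1, p2=0, p3=1, p4=1

101110111010010


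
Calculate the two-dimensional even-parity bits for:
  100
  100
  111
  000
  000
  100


Row parities: 111001
Column parities: 011

Row P: 111001, Col P: 011, Corner: 0


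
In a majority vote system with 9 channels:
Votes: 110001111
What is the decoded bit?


Ones: 6 out of 9
Threshold: 5

1 (6/9 voted 1)


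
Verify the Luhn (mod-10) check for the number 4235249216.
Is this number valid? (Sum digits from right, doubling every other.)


Luhn sum = 48
48 mod 10 = 8

Invalid (Luhn sum mod 10 = 8)


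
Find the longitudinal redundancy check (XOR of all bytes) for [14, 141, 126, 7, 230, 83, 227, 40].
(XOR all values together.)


XOR chain: 14 ^ 141 ^ 126 ^ 7 ^ 230 ^ 83 ^ 227 ^ 40 = 132

132


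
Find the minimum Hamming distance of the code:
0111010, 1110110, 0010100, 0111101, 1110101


Comparing all pairs, minimum distance: 2
Can detect 1 errors, correct 0 errors

2


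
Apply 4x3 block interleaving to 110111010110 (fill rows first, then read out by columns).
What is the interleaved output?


Matrix:
  110
  111
  010
  110
Read columns: 110111110100

110111110100


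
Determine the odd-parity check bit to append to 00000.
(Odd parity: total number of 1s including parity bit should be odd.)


Number of 1s in data: 0
Parity bit: 1

1


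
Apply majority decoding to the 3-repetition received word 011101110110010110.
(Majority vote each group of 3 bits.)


Groups: 011, 101, 110, 110, 010, 110
Majority votes: 111101

111101


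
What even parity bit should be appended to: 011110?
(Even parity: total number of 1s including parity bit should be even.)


Number of 1s in data: 4
Parity bit: 0

0


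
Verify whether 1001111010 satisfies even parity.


Number of 1s: 6

Yes, parity is correct (6 ones)


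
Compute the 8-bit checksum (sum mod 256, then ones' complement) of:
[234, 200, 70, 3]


Sum = 507 mod 256 = 251
Complement = 4

4


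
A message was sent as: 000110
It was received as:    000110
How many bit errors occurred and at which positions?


XOR: 000000

0 errors (received matches sent)


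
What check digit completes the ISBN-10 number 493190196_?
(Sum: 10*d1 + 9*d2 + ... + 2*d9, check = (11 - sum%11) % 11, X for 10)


Weighted sum: 249
249 mod 11 = 7

Check digit: 4


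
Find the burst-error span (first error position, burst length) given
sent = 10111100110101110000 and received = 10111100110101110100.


XOR: 00000000000000000100

Burst at position 17, length 1


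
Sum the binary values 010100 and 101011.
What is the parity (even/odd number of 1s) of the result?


010100 = 20
101011 = 43
Sum = 63 = 111111
1s count = 6

even parity (6 ones in 111111)


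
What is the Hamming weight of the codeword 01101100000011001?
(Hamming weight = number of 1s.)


Counting 1s in 01101100000011001

7


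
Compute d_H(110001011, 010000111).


XOR: 100001100
Count of 1s: 3

3


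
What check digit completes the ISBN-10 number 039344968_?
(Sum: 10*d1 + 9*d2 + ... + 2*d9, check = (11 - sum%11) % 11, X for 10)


Weighted sum: 234
234 mod 11 = 3

Check digit: 8


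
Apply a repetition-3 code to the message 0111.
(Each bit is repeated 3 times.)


Each bit -> 3 copies

000111111111


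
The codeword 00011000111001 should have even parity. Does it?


Number of 1s: 6

Yes, parity is correct (6 ones)


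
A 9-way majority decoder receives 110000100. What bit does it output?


Ones: 3 out of 9
Threshold: 5

0 (3/9 voted 1)


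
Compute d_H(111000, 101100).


XOR: 010100
Count of 1s: 2

2


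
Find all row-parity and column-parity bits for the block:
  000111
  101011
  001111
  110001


Row parities: 1001
Column parities: 010010

Row P: 1001, Col P: 010010, Corner: 0


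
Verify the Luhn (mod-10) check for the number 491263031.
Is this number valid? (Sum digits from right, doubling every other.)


Luhn sum = 37
37 mod 10 = 7

Invalid (Luhn sum mod 10 = 7)


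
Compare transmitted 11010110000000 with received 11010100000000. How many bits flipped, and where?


XOR: 00000010000000

1 error(s) at position(s): 6


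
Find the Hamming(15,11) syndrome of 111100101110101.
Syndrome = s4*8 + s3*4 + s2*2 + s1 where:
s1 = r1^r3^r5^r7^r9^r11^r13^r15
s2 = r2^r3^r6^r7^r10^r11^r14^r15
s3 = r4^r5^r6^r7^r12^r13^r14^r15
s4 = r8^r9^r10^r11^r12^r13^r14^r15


s1=1, s2=0, s3=0, s4=1

Syndrome = 9 (error at position 9)


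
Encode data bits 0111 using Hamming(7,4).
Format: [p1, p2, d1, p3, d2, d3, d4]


Parity bits: p1=0, p2=0, p3=1

0001111


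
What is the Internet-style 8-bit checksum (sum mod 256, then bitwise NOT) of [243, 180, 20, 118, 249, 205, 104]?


Sum = 1119 mod 256 = 95
Complement = 160

160


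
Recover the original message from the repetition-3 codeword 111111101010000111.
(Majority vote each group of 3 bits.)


Groups: 111, 111, 101, 010, 000, 111
Majority votes: 111001

111001


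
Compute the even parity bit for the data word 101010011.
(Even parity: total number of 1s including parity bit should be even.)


Number of 1s in data: 5
Parity bit: 1

1


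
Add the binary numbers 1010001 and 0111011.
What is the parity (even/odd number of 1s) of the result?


1010001 = 81
0111011 = 59
Sum = 140 = 10001100
1s count = 3

odd parity (3 ones in 10001100)


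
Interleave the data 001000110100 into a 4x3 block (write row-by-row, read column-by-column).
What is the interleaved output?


Matrix:
  001
  000
  110
  100
Read columns: 001100101000

001100101000


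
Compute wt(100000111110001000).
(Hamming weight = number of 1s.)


Counting 1s in 100000111110001000

7


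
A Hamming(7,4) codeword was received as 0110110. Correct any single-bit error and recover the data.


Syndrome = 2: error at position 2

Data: 1110 (corrected bit 2)


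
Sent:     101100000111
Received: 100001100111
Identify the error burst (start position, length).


XOR: 001101100000

Burst at position 2, length 5


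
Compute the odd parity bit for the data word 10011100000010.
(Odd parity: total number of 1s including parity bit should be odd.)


Number of 1s in data: 5
Parity bit: 0

0


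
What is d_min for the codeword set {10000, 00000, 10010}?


Comparing all pairs, minimum distance: 1
Can detect 0 errors, correct 0 errors

1


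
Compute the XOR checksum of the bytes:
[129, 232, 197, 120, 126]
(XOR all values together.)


XOR chain: 129 ^ 232 ^ 197 ^ 120 ^ 126 = 170

170


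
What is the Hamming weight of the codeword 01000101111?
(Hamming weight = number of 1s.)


Counting 1s in 01000101111

6


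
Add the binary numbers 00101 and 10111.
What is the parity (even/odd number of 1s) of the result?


00101 = 5
10111 = 23
Sum = 28 = 11100
1s count = 3

odd parity (3 ones in 11100)


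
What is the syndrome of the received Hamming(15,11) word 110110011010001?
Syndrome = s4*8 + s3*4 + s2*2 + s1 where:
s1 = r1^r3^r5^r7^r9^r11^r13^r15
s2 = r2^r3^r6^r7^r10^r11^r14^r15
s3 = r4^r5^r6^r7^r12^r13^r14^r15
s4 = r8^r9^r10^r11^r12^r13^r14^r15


s1=1, s2=1, s3=1, s4=0

Syndrome = 7 (error at position 7)


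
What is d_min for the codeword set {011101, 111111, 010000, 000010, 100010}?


Comparing all pairs, minimum distance: 1
Can detect 0 errors, correct 0 errors

1


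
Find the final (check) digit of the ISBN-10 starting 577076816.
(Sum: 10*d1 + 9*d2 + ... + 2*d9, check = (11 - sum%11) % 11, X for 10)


Weighted sum: 288
288 mod 11 = 2

Check digit: 9


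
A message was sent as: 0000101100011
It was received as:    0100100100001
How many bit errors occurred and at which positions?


XOR: 0100001000010

3 error(s) at position(s): 1, 6, 11


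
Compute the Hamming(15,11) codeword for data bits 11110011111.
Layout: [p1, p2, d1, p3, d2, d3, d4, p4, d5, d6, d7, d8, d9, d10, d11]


Parity bits: p1=0, p2=0, p3=1, p4=1

001111110011111


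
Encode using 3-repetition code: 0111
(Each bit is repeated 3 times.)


Each bit -> 3 copies

000111111111


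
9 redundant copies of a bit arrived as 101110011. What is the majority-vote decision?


Ones: 6 out of 9
Threshold: 5

1 (6/9 voted 1)


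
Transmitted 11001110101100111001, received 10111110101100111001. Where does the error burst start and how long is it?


XOR: 01110000000000000000

Burst at position 1, length 3


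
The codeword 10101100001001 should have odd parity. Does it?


Number of 1s: 6

No, parity error (6 ones)


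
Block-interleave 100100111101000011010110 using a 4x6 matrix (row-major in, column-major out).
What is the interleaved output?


Matrix:
  100100
  111101
  000011
  010110
Read columns: 110001010100110100110110

110001010100110100110110


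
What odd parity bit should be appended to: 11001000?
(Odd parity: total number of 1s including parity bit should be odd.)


Number of 1s in data: 3
Parity bit: 0

0


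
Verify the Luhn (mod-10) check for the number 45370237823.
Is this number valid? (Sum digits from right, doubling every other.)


Luhn sum = 40
40 mod 10 = 0

Valid (Luhn sum mod 10 = 0)


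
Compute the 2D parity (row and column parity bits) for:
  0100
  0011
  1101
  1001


Row parities: 1010
Column parities: 0011

Row P: 1010, Col P: 0011, Corner: 0


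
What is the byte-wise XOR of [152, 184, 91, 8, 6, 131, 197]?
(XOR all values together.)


XOR chain: 152 ^ 184 ^ 91 ^ 8 ^ 6 ^ 131 ^ 197 = 51

51


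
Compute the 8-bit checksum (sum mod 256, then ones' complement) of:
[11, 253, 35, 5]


Sum = 304 mod 256 = 48
Complement = 207

207


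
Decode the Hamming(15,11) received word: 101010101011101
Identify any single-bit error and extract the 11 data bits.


Syndrome = 12: error at position 12

Data: 11011010101 (corrected bit 12)


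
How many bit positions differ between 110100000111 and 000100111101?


XOR: 110000111010
Count of 1s: 6

6


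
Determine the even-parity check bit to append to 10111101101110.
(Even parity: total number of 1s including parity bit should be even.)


Number of 1s in data: 10
Parity bit: 0

0


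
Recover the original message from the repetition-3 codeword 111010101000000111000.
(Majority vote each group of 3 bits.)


Groups: 111, 010, 101, 000, 000, 111, 000
Majority votes: 1010010

1010010


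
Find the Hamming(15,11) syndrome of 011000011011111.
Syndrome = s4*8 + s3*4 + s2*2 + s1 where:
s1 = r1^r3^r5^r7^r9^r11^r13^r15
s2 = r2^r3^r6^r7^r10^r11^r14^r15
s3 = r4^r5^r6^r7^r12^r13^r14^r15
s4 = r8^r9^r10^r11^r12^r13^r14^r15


s1=1, s2=1, s3=0, s4=1

Syndrome = 11 (error at position 11)


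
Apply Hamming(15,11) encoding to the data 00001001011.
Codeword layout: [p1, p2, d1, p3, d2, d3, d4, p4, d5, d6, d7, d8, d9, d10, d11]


Parity bits: p1=0, p2=0, p3=1, p4=0

000100001001011


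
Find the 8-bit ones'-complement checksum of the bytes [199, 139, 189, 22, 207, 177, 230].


Sum = 1163 mod 256 = 139
Complement = 116

116


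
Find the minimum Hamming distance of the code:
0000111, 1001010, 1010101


Comparing all pairs, minimum distance: 3
Can detect 2 errors, correct 1 errors

3


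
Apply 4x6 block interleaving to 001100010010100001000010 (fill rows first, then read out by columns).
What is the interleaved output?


Matrix:
  001100
  010010
  100001
  000010
Read columns: 001001001000100001010010

001001001000100001010010


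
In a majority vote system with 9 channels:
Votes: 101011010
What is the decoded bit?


Ones: 5 out of 9
Threshold: 5

1 (5/9 voted 1)


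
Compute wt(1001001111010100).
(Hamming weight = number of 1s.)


Counting 1s in 1001001111010100

8


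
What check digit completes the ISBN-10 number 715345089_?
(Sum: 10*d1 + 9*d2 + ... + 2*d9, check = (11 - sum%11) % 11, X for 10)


Weighted sum: 231
231 mod 11 = 0

Check digit: 0


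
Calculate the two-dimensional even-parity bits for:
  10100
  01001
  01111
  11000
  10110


Row parities: 00001
Column parities: 11100

Row P: 00001, Col P: 11100, Corner: 1


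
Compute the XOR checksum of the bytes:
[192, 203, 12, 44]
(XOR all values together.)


XOR chain: 192 ^ 203 ^ 12 ^ 44 = 43

43


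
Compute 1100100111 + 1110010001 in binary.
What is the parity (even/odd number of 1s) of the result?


1100100111 = 807
1110010001 = 913
Sum = 1720 = 11010111000
1s count = 6

even parity (6 ones in 11010111000)


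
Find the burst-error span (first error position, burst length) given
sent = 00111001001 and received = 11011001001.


XOR: 11100000000

Burst at position 0, length 3


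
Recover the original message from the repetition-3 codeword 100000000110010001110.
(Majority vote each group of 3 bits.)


Groups: 100, 000, 000, 110, 010, 001, 110
Majority votes: 0001001

0001001


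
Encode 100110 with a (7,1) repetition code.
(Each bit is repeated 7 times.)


Each bit -> 7 copies

111111100000000000000111111111111110000000


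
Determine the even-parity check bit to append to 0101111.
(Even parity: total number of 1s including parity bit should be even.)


Number of 1s in data: 5
Parity bit: 1

1


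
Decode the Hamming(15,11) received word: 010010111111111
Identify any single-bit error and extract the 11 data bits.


Syndrome = 0: no error detected

Data: 01011111111 (no errors)


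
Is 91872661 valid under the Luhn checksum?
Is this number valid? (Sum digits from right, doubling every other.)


Luhn sum = 38
38 mod 10 = 8

Invalid (Luhn sum mod 10 = 8)


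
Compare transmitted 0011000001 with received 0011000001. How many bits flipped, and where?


XOR: 0000000000

0 errors (received matches sent)


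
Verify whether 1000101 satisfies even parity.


Number of 1s: 3

No, parity error (3 ones)


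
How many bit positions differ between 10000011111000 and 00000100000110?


XOR: 10000111111110
Count of 1s: 9

9


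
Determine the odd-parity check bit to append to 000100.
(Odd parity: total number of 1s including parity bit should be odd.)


Number of 1s in data: 1
Parity bit: 0

0


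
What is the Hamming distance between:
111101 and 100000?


XOR: 011101
Count of 1s: 4

4


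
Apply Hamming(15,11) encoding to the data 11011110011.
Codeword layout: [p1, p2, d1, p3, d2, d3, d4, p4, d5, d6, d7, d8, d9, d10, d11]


Parity bits: p1=0, p2=0, p3=0, p4=1

001010111110011


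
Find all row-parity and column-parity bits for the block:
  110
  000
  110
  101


Row parities: 0000
Column parities: 101

Row P: 0000, Col P: 101, Corner: 0


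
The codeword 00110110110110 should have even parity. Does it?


Number of 1s: 8

Yes, parity is correct (8 ones)


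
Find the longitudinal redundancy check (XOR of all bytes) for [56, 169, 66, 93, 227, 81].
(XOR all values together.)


XOR chain: 56 ^ 169 ^ 66 ^ 93 ^ 227 ^ 81 = 60

60


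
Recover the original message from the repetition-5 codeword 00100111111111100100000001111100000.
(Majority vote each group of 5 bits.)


Groups: 00100, 11111, 11111, 00100, 00000, 11111, 00000
Majority votes: 0110010

0110010
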